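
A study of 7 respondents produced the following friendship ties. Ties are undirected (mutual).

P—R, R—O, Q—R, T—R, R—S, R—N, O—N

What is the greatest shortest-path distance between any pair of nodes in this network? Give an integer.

Eccentricity of each node (its greatest distance to any other): N:2, O:2, P:2, Q:2, R:1, S:2, T:2.
The maximum eccentricity is 2, realized for instance by the pair P–N via P – R – N. So the diameter is 2.

2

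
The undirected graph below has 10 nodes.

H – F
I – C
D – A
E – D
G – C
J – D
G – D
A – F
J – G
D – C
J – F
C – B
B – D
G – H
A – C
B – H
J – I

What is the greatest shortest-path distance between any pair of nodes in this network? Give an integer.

Eccentricity of each node (its greatest distance to any other): A:2, B:2, C:2, D:2, E:3, F:3, G:2, H:3, I:3, J:2.
The maximum eccentricity is 3, realized for instance by the pair I–H via I – C – B – H. So the diameter is 3.

3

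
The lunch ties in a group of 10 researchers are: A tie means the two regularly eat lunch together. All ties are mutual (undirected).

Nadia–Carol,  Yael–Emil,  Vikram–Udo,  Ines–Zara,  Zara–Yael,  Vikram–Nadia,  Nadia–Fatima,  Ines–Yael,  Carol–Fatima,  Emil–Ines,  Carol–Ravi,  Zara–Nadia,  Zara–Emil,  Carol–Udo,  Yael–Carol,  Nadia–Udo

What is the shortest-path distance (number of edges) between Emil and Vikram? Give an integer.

3

One shortest route is Emil – Zara – Nadia – Vikram, which uses 3 edges, and at distance 2 from Emil we only reach {Carol, Nadia}, which does not include Vikram. So d(Emil,Vikram) = 3.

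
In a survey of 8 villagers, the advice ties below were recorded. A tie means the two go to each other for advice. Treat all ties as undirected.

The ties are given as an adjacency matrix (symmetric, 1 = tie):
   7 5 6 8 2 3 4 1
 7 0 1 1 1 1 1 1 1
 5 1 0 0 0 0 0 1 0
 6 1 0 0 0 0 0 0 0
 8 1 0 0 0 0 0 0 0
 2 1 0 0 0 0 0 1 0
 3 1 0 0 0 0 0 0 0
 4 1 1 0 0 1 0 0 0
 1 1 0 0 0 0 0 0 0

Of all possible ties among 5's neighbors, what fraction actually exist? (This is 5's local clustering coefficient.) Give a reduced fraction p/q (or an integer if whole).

5's neighbors: 4 and 7 (k = 2).
Possible neighbor pairs: C(2,2) = 1. Edges among them: 4–7 → e = 1.
Clustering(5) = 1/1.

1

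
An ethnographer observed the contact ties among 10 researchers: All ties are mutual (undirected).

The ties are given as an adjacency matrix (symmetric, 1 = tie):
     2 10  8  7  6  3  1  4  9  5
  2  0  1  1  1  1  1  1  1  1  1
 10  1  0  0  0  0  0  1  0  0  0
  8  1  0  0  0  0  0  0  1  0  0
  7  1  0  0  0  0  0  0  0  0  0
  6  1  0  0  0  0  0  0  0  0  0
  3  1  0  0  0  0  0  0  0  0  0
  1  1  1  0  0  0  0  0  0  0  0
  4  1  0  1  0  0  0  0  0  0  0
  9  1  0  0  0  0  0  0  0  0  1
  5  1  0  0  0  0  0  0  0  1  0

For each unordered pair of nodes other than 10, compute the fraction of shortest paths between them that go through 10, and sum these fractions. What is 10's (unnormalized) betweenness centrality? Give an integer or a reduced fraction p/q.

No shortest path between any pair of other nodes passes through 10.
Summing the contributions gives betweenness(10) = 0.

0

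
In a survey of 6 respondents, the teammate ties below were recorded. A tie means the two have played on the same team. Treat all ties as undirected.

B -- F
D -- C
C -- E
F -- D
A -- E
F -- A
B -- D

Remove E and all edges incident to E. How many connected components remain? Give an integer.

E's neighbors (A and C) remain reachable from one another through other ties, so the rest of the network stays in one piece.

1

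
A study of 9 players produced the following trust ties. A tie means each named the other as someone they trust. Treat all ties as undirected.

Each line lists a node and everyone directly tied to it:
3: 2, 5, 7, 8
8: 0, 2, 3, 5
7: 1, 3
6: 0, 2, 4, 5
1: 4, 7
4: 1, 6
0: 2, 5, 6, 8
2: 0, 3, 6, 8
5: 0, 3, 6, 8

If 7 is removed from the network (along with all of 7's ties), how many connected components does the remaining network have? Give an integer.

1

7's neighbors (1 and 3) remain reachable from one another through other ties, so the rest of the network stays in one piece.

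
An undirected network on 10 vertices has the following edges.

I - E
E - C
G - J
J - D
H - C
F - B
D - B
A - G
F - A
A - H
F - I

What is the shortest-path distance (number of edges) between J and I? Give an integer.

4

One shortest route is J – D – B – F – I, which uses 4 edges, and at distance 3 from J we only reach {F, H}, which does not include I. So d(J,I) = 4.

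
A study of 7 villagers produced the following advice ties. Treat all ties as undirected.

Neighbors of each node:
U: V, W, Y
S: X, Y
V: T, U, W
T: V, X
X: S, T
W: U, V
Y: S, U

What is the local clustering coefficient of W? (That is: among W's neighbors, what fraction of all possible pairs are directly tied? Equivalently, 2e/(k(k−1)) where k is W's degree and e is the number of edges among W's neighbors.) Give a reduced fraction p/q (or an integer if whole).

1

W's neighbors: U and V (k = 2).
Possible neighbor pairs: C(2,2) = 1. Edges among them: U–V → e = 1.
Clustering(W) = 1/1.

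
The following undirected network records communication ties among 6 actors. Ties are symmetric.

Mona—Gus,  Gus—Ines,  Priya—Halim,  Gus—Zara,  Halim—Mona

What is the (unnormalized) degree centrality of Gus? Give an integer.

Gus is directly tied to Ines, Mona, and Zara. That is 3 neighbors, so the degree of Gus is 3.

3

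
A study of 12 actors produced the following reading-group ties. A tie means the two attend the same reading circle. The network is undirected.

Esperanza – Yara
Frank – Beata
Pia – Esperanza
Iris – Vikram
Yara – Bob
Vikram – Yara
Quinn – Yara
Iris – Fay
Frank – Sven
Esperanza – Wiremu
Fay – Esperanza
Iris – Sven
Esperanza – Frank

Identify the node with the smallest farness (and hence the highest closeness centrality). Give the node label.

Farness (sum of distances to all others) for each node — Beata:32, Bob:30, Esperanza:17, Fay:23, Frank:22, Iris:24, Pia:27, Quinn:30, Sven:27, Vikram:25, Wiremu:27, Yara:20.
The smallest farness is 17, for Esperanza, so Esperanza has the highest closeness.

Esperanza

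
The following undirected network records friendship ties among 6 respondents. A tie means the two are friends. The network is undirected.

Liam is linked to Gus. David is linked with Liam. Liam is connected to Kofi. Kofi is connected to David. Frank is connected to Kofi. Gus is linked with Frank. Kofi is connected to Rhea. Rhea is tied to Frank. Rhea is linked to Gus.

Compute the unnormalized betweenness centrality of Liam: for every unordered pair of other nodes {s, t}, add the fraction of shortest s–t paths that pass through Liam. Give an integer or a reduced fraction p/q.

4/3

Pairs whose geodesics pass through Liam — David–Gus: 1; Kofi–Gus: 1/3.
All other pairs contribute 0.
Summing the contributions gives betweenness(Liam) = 4/3.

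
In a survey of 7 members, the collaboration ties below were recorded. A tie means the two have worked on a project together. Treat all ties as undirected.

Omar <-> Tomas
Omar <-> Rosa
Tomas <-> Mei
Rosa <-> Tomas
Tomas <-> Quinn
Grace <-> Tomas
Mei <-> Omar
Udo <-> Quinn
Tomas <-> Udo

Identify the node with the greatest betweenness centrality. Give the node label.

Unnormalized betweenness of each node: Grace:0, Mei:0, Omar:1/2, Quinn:0, Rosa:0, Tomas:23/2, Udo:0.
Tomas has the largest value, 23/2, making it the main broker — the node through which the most shortest paths run.

Tomas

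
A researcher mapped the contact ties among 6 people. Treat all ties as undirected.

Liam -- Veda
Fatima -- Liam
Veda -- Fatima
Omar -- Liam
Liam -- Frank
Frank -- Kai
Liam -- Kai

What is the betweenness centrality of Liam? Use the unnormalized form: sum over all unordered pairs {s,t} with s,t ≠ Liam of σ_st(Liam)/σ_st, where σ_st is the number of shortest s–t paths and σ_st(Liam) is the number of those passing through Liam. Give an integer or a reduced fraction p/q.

Pairs whose geodesics pass through Liam — Kai–Omar: 1; Kai–Veda: 1; Kai–Fatima: 1; Omar–Veda: 1; Omar–Fatima: 1; Omar–Frank: 1; Veda–Frank: 1; Fatima–Frank: 1.
All other pairs contribute 0.
Summing the contributions gives betweenness(Liam) = 8.

8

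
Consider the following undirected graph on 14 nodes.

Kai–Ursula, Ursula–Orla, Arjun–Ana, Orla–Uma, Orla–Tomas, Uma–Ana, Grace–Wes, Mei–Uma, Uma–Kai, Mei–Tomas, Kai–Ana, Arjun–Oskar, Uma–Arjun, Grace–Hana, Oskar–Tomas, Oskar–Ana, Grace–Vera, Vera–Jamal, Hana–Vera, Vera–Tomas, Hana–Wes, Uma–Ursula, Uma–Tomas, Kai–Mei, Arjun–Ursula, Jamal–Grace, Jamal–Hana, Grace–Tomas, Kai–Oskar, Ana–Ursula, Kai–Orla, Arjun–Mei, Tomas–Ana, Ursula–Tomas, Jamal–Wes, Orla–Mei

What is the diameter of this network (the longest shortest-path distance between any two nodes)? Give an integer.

Eccentricity of each node (its greatest distance to any other): Ana:3, Arjun:4, Grace:3, Hana:4, Jamal:4, Kai:4, Mei:3, Orla:3, Oskar:3, Tomas:2, Uma:3, Ursula:3, Vera:3, Wes:4.
The maximum eccentricity is 4, realized for instance by the pair Arjun–Hana via Arjun – Ana – Tomas – Grace – Hana. So the diameter is 4.

4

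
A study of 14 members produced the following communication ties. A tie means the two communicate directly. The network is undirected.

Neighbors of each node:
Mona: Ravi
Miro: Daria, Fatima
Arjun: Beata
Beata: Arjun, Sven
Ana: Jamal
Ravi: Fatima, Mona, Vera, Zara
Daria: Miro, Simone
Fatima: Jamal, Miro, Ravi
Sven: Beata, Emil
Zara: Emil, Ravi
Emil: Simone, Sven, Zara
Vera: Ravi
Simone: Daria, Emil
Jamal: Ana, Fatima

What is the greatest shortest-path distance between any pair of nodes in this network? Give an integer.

8

Eccentricity of each node (its greatest distance to any other): Ana:8, Arjun:8, Beata:7, Daria:5, Emil:5, Fatima:6, Jamal:7, Miro:6, Mona:6, Ravi:5, Simone:5, Sven:6, Vera:6, Zara:4.
The maximum eccentricity is 8, realized for instance by the pair Ana–Arjun via Ana – Jamal – Fatima – Ravi – Zara – Emil – Sven – Beata – Arjun. So the diameter is 8.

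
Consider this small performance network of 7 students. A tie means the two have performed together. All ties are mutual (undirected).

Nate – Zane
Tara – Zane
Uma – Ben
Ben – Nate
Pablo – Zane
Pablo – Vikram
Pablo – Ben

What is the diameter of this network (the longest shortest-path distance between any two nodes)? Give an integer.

Eccentricity of each node (its greatest distance to any other): Ben:3, Nate:3, Pablo:2, Tara:4, Uma:4, Vikram:3, Zane:3.
The maximum eccentricity is 4, realized for instance by the pair Uma–Tara via Uma – Ben – Pablo – Zane – Tara. So the diameter is 4.

4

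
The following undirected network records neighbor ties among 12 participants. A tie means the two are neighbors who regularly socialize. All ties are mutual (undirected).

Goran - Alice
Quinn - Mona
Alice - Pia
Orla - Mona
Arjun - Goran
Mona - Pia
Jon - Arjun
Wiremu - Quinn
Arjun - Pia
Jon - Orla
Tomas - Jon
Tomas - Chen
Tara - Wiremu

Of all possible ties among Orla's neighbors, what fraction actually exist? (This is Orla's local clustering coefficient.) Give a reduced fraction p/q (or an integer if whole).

0

Orla's neighbors: Jon and Mona (k = 2).
Possible neighbor pairs: C(2,2) = 1. Edges among them: none → e = 0.
Clustering(Orla) = 0/1.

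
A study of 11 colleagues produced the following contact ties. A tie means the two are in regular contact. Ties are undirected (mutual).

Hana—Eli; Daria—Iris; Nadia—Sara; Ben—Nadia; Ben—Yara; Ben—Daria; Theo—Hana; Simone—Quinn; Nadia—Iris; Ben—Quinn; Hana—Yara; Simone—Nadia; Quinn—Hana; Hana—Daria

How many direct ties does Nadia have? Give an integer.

Nadia is directly tied to Ben, Iris, Sara, and Simone. That is 4 neighbors, so the degree of Nadia is 4.

4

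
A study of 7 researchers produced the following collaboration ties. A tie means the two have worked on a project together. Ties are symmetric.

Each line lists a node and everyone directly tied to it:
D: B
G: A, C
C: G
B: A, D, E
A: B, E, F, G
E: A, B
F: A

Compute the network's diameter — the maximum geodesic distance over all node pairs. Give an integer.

Eccentricity of each node (its greatest distance to any other): A:2, B:3, C:4, D:4, E:3, F:3, G:3.
The maximum eccentricity is 4, realized for instance by the pair D–C via D – B – A – G – C. So the diameter is 4.

4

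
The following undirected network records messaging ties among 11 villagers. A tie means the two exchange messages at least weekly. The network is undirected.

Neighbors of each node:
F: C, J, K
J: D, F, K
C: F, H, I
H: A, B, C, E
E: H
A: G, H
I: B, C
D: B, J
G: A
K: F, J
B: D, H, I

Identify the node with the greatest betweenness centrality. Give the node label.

Unnormalized betweenness of each node: A:9, B:61/6, C:91/6, D:29/6, E:0, F:59/6, G:0, H:145/6, I:7/6, J:11/3, K:0.
H has the largest value, 145/6, making it the main broker — the node through which the most shortest paths run.

H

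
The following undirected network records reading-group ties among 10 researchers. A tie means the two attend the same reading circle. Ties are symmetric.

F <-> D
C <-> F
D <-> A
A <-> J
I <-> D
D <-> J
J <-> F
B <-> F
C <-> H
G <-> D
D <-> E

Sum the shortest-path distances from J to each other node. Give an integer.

Distances from J: A:1, B:2, C:2, D:1, E:2, F:1, G:2, H:3, I:2.
Sum = 1 + 2 + 2 + 1 + 2 + 1 + 2 + 3 + 2 = 16.

16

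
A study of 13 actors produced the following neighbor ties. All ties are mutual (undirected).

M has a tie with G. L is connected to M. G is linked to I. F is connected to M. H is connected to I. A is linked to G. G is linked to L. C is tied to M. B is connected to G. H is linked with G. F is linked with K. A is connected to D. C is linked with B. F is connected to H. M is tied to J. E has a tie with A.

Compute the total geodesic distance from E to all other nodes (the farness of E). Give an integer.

Distances from E: A:1, B:3, C:4, D:2, F:4, G:2, H:3, I:3, J:4, K:5, L:3, M:3.
Sum = 1 + 3 + 4 + 2 + 4 + 2 + 3 + 3 + 4 + 5 + 3 + 3 = 37.

37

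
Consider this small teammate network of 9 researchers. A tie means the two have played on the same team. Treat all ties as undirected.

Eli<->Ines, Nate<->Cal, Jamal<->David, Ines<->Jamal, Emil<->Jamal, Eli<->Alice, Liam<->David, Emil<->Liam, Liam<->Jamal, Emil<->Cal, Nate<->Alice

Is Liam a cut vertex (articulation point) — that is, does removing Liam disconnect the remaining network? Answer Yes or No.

Even without Liam, every remaining node can still reach every other (the residual graph is connected), so Liam is not a cut vertex.

No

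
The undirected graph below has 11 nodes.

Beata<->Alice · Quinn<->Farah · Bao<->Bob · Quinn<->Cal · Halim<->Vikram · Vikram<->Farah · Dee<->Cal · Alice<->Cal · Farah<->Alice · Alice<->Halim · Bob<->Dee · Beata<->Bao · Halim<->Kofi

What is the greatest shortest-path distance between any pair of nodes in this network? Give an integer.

Eccentricity of each node (its greatest distance to any other): Alice:3, Bao:4, Beata:3, Bob:5, Cal:3, Dee:4, Farah:4, Halim:4, Kofi:5, Quinn:4, Vikram:5.
The maximum eccentricity is 5, realized for instance by the pair Kofi–Bob via Kofi – Halim – Alice – Beata – Bao – Bob. So the diameter is 5.

5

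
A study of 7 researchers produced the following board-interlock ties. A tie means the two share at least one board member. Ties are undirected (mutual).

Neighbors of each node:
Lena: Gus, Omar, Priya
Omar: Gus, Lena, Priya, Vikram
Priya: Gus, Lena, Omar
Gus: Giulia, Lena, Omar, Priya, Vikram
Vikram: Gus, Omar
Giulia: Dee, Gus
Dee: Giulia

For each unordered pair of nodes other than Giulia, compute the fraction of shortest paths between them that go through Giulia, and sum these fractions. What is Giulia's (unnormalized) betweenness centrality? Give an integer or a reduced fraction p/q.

5

Pairs whose geodesics pass through Giulia — Omar–Dee: 1; Gus–Dee: 1; Lena–Dee: 1; Vikram–Dee: 1; Priya–Dee: 1.
All other pairs contribute 0.
Summing the contributions gives betweenness(Giulia) = 5.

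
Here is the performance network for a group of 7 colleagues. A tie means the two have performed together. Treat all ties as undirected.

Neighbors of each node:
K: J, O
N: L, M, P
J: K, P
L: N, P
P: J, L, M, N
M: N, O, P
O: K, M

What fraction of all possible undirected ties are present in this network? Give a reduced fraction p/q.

There are 9 edges and 7 nodes, so the maximum possible is C(7,2) = 21.
Density = 9/21 = 3/7.

3/7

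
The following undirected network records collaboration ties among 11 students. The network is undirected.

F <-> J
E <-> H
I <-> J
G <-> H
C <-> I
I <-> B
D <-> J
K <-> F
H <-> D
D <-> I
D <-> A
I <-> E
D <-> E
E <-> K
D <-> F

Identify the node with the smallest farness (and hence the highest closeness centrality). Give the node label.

D

Farness (sum of distances to all others) for each node — A:23, B:25, C:25, D:14, E:16, F:20, G:28, H:19, I:16, J:18, K:22.
The smallest farness is 14, for D, so D has the highest closeness.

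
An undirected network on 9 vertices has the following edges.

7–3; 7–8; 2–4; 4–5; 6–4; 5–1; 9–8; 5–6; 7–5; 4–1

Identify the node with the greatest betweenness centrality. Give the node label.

7

Unnormalized betweenness of each node: 1:0, 2:0, 3:0, 4:15/2, 5:33/2, 6:0, 7:17, 8:7, 9:0.
7 has the largest value, 17, making it the main broker — the node through which the most shortest paths run.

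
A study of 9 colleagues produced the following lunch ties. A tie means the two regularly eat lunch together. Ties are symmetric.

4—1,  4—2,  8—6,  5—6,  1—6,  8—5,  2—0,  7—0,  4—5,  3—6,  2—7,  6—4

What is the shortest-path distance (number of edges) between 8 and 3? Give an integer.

One shortest route is 8 – 6 – 3, which uses 2 edges, and 8 and 3 are not directly tied, so nothing shorter exists. So d(8,3) = 2.

2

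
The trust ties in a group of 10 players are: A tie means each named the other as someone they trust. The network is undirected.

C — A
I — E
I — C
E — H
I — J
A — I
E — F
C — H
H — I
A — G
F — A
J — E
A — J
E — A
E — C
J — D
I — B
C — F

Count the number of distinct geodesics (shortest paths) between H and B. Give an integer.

The shortest distance is 2, and the only length-2 path is H–I–B. So there is exactly 1 shortest path.

1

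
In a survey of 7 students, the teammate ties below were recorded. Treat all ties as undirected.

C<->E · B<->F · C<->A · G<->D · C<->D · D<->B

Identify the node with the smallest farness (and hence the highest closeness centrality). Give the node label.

D

Farness (sum of distances to all others) for each node — A:15, B:12, C:10, D:9, E:15, F:17, G:14.
The smallest farness is 9, for D, so D has the highest closeness.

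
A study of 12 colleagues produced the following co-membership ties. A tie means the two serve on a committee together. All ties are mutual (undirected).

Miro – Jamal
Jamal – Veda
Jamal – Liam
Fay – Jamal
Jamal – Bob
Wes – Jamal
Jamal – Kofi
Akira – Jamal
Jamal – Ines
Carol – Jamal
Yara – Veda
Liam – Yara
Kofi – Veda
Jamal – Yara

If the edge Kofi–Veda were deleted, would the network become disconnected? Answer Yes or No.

No

Even without that edge, Kofi still reaches Veda via Kofi – Jamal – Veda, so the network stays connected. Not a bridge.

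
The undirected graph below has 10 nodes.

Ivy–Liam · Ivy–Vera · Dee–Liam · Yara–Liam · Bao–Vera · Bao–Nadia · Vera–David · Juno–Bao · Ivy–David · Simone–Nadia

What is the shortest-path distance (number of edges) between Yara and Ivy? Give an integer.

2

One shortest route is Yara – Liam – Ivy, which uses 2 edges, and Yara and Ivy are not directly tied, so nothing shorter exists. So d(Yara,Ivy) = 2.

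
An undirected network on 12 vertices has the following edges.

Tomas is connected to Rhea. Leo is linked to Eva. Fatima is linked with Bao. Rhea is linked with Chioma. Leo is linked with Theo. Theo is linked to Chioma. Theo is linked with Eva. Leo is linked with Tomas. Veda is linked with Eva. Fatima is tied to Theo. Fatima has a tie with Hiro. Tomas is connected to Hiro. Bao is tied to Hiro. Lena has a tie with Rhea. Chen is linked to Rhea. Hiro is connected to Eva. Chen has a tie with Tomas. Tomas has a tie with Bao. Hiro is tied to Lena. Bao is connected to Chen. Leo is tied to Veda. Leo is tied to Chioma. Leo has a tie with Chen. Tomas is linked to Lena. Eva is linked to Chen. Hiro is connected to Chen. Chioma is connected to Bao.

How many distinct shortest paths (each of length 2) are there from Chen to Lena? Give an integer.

The shortest distance is 2. The length-2 paths are: Chen–Rhea–Lena; Chen–Hiro–Lena; Chen–Tomas–Lena.
That gives 3 distinct shortest paths.

3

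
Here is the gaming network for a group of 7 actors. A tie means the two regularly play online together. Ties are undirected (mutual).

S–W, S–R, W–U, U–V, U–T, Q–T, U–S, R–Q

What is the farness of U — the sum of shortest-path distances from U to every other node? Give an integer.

8

Distances from U: Q:2, R:2, S:1, T:1, V:1, W:1.
Sum = 2 + 2 + 1 + 1 + 1 + 1 = 8.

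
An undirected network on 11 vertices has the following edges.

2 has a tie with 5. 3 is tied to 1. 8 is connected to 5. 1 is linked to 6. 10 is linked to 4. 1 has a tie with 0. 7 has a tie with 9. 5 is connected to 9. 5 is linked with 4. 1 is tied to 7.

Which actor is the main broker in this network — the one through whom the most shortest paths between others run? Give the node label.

Unnormalized betweenness of each node: 0:0, 1:24, 2:0, 3:0, 4:9, 5:29, 6:0, 7:24, 8:0, 9:25, 10:0.
5 has the largest value, 29, making it the main broker — the node through which the most shortest paths run.

5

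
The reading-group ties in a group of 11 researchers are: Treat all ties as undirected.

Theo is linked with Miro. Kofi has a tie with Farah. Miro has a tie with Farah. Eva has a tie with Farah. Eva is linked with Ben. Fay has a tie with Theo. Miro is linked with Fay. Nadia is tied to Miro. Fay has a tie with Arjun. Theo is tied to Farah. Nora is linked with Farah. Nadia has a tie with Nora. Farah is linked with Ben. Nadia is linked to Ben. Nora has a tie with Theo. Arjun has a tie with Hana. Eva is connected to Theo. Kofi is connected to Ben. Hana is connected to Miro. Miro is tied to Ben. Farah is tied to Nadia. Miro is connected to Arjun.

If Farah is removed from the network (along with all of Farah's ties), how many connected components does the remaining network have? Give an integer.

Farah's neighbors (Ben, Eva, Kofi, Miro, Nadia, Nora, and Theo) remain reachable from one another through other ties, so the rest of the network stays in one piece.

1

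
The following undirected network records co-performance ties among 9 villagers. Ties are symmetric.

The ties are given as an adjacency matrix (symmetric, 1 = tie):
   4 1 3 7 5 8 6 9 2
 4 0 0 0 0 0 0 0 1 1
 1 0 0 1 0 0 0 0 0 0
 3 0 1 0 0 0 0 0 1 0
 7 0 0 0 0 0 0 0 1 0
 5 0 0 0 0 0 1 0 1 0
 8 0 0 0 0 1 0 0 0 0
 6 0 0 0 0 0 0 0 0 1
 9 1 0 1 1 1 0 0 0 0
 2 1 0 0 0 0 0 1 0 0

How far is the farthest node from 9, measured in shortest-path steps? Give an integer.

Distances from 9: 1:2, 2:2, 3:1, 4:1, 5:1, 6:3, 7:1, 8:2.
The largest is 3 (to 6), so the eccentricity of 9 is 3.

3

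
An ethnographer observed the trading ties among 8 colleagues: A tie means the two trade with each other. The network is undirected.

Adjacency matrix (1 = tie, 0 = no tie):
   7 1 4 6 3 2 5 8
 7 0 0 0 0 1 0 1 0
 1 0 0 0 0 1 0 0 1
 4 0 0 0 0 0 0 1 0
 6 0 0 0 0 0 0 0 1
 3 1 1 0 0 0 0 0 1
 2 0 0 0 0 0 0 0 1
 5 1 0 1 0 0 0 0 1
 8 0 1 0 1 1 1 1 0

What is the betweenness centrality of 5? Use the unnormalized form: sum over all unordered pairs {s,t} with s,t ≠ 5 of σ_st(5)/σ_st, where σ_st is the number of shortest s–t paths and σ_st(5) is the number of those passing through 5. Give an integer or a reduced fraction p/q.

15/2

Pairs whose geodesics pass through 5 — 7–4: 1; 7–6: 1/2; 7–2: 1/2; 7–8: 1/2; 1–4: 1; 4–6: 1; 4–3: 2/2; 4–2: 1; 4–8: 1.
All other pairs contribute 0.
Summing the contributions gives betweenness(5) = 15/2.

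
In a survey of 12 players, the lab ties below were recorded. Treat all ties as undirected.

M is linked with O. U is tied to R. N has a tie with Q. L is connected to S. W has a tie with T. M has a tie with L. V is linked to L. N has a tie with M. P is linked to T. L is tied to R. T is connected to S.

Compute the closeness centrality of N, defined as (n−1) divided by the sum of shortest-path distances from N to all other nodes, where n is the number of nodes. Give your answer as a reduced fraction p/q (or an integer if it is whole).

Distances from N: L:2, M:1, O:2, P:5, Q:1, R:3, S:3, T:4, U:4, V:3, W:5. Sum = 33.
n = 12, so closeness = 11/33 = 1/3.

1/3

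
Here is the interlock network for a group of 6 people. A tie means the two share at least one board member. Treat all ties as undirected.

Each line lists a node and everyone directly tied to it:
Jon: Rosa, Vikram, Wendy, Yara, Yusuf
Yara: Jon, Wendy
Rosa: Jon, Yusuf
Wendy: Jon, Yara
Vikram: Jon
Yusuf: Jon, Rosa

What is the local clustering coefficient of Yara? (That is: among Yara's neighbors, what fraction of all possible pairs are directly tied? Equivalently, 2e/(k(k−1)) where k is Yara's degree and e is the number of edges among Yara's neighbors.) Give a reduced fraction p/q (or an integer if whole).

1

Yara's neighbors: Jon and Wendy (k = 2).
Possible neighbor pairs: C(2,2) = 1. Edges among them: Jon–Wendy → e = 1.
Clustering(Yara) = 1/1.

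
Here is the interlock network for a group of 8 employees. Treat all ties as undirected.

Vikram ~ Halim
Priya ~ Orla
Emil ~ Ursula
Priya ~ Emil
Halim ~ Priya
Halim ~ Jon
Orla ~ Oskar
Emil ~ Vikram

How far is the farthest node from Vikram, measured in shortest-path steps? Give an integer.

Distances from Vikram: Emil:1, Halim:1, Jon:2, Orla:3, Oskar:4, Priya:2, Ursula:2.
The largest is 4 (to Oskar), so the eccentricity of Vikram is 4.

4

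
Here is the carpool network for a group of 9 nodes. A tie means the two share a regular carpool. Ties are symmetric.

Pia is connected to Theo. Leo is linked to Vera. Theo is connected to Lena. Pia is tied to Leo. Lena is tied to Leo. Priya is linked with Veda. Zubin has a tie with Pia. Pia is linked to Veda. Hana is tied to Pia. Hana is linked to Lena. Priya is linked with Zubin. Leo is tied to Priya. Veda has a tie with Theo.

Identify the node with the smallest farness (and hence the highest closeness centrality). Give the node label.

Pia

Farness (sum of distances to all others) for each node — Hana:16, Lena:14, Leo:12, Pia:11, Priya:14, Theo:14, Veda:14, Vera:19, Zubin:16.
The smallest farness is 11, for Pia, so Pia has the highest closeness.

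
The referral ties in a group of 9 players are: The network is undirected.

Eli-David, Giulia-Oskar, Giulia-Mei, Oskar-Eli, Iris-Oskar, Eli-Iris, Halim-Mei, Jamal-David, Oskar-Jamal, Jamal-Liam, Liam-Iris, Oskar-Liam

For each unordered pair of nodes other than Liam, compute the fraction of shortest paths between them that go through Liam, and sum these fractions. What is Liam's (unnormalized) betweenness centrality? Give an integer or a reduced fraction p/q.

Pairs whose geodesics pass through Liam — Jamal–Iris: 1/2.
All other pairs contribute 0.
Summing the contributions gives betweenness(Liam) = 1/2.

1/2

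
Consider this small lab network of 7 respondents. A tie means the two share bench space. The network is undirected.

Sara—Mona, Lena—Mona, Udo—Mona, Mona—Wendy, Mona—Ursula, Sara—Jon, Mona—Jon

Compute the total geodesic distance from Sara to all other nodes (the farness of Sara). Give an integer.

Distances from Sara: Jon:1, Lena:2, Mona:1, Udo:2, Ursula:2, Wendy:2.
Sum = 1 + 2 + 1 + 2 + 2 + 2 = 10.

10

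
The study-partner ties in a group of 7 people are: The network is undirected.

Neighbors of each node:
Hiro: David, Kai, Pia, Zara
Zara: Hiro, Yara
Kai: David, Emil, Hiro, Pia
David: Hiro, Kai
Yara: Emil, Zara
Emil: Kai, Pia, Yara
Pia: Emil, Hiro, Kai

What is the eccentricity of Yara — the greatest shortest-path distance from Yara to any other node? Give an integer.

3

Distances from Yara: David:3, Emil:1, Hiro:2, Kai:2, Pia:2, Zara:1.
The largest is 3 (to David), so the eccentricity of Yara is 3.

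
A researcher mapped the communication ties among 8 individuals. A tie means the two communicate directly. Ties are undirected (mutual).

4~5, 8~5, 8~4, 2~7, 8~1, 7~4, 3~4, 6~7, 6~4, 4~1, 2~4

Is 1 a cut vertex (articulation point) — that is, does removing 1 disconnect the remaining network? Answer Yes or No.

Even without 1, every remaining node can still reach every other (the residual graph is connected), so 1 is not a cut vertex.

No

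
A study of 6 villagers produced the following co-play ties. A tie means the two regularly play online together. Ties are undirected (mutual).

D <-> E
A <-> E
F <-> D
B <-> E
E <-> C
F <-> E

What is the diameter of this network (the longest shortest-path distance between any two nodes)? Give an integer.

Eccentricity of each node (its greatest distance to any other): A:2, B:2, C:2, D:2, E:1, F:2.
The maximum eccentricity is 2, realized for instance by the pair D–A via D – E – A. So the diameter is 2.

2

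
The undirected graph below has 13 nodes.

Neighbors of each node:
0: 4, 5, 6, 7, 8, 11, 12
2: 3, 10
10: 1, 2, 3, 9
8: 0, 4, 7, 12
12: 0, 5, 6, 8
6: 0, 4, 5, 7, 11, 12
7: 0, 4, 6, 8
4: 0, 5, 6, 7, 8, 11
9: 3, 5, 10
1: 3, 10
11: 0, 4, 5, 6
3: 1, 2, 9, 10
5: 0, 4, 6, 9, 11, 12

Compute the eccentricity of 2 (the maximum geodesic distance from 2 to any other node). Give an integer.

Distances from 2: 0:4, 1:2, 3:1, 4:4, 5:3, 6:4, 7:5, 8:5, 9:2, 10:1, 11:4, 12:4.
The largest is 5 (to 7 and 8), so the eccentricity of 2 is 5.

5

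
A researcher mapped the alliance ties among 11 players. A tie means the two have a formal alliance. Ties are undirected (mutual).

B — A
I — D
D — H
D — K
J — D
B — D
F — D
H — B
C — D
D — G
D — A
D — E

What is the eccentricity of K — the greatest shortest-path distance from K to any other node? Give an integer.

Distances from K: A:2, B:2, C:2, D:1, E:2, F:2, G:2, H:2, I:2, J:2.
The largest is 2 (to J, I, B, A, G, C, H, F, and E), so the eccentricity of K is 2.

2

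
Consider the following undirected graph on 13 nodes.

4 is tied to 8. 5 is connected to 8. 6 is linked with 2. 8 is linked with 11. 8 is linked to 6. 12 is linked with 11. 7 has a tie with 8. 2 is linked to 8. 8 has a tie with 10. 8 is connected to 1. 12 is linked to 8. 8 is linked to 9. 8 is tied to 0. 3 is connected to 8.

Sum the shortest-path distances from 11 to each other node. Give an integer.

22

Distances from 11: 0:2, 1:2, 2:2, 3:2, 4:2, 5:2, 6:2, 7:2, 8:1, 9:2, 10:2, 12:1.
Sum = 2 + 2 + 2 + 2 + 2 + 2 + 2 + 2 + 1 + 2 + 2 + 1 = 22.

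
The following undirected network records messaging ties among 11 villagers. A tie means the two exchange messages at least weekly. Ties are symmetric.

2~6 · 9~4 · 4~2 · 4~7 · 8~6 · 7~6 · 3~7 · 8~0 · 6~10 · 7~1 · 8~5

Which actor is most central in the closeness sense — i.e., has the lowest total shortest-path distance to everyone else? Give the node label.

Farness (sum of distances to all others) for each node — 0:31, 1:27, 2:22, 3:27, 4:23, 5:31, 6:17, 7:18, 8:22, 9:32, 10:26.
The smallest farness is 17, for 6, so 6 has the highest closeness.

6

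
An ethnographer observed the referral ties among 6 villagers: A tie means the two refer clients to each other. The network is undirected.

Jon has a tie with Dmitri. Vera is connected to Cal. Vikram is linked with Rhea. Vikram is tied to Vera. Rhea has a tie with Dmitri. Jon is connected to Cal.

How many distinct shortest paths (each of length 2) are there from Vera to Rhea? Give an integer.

1

The shortest distance is 2, and the only length-2 path is Vera–Vikram–Rhea. So there is exactly 1 shortest path.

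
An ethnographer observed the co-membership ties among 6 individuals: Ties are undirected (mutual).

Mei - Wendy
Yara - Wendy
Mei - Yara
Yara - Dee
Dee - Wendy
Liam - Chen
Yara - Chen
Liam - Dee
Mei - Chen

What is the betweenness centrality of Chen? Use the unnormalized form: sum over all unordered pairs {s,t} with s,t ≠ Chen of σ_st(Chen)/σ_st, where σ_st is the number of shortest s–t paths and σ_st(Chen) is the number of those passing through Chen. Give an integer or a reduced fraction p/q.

Pairs whose geodesics pass through Chen — Mei–Liam: 1; Yara–Liam: 1/2.
All other pairs contribute 0.
Summing the contributions gives betweenness(Chen) = 3/2.

3/2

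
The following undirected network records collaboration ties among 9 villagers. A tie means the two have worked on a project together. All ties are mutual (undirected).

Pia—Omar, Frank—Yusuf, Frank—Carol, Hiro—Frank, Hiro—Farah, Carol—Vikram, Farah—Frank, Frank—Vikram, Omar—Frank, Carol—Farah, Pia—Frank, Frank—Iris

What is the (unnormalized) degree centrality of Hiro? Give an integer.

Hiro is directly tied to Farah and Frank. That is 2 neighbors, so the degree of Hiro is 2.

2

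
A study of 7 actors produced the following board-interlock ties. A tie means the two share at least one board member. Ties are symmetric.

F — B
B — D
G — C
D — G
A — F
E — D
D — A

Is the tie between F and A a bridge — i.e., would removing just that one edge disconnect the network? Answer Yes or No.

No

Even without that edge, F still reaches A via F – B – D – A, so the network stays connected. Not a bridge.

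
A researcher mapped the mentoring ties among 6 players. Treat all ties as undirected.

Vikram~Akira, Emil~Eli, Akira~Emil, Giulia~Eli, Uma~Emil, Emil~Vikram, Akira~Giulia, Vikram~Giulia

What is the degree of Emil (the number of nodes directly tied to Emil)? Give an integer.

Emil is directly tied to Akira, Eli, Uma, and Vikram. That is 4 neighbors, so the degree of Emil is 4.

4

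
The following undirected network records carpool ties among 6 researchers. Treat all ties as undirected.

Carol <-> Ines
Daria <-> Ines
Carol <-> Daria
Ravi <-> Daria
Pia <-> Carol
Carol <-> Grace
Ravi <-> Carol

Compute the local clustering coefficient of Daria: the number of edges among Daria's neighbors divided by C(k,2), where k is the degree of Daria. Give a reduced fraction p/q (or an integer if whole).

2/3

Daria's neighbors: Carol, Ines, and Ravi (k = 3).
Possible neighbor pairs: C(3,2) = 3. Edges among them: Carol–Ines, Carol–Ravi → e = 2.
Clustering(Daria) = 2/3.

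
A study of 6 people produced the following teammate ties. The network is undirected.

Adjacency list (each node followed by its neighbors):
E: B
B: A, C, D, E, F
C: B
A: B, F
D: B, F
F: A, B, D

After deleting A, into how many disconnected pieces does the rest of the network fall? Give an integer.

1

A's neighbors (B and F) remain reachable from one another through other ties, so the rest of the network stays in one piece.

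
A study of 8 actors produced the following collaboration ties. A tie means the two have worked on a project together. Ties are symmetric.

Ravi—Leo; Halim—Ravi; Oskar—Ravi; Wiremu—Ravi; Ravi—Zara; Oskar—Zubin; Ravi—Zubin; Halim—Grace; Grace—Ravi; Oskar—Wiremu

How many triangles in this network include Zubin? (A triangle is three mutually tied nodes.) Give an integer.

1

Zubin's neighbors: Oskar and Ravi.
Neighbor pairs that are themselves tied: Zubin–Oskar–Ravi. Each forms one triangle with Zubin, for 1 in total.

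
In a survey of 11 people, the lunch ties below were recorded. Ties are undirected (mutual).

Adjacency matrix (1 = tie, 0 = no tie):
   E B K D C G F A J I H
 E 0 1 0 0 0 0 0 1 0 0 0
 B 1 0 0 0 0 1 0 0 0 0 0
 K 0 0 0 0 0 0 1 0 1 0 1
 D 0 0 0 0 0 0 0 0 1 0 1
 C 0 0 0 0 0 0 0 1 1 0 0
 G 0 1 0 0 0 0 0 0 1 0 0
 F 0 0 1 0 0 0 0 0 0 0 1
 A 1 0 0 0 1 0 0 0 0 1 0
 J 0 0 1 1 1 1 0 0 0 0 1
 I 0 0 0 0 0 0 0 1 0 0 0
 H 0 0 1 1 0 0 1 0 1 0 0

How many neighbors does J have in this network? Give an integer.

5

J is directly tied to C, D, G, H, and K. That is 5 neighbors, so the degree of J is 5.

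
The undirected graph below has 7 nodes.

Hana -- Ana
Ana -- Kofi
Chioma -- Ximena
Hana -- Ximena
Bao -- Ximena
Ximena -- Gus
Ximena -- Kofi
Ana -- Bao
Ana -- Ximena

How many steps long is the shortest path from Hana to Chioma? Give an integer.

One shortest route is Hana – Ximena – Chioma, which uses 2 edges, and Hana and Chioma are not directly tied, so nothing shorter exists. So d(Hana,Chioma) = 2.

2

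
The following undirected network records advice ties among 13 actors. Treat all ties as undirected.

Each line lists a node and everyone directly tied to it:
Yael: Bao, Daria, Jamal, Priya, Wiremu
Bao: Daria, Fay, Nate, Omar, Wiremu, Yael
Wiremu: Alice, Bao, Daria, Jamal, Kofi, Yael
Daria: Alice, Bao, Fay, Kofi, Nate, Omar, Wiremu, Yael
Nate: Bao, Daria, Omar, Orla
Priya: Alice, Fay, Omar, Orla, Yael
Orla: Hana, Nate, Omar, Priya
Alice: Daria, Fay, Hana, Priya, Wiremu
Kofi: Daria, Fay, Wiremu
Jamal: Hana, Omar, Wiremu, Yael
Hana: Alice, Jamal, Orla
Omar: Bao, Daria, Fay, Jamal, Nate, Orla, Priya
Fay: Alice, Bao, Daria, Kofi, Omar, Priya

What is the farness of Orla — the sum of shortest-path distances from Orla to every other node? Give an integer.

22

Distances from Orla: Alice:2, Bao:2, Daria:2, Fay:2, Hana:1, Jamal:2, Kofi:3, Nate:1, Omar:1, Priya:1, Wiremu:3, Yael:2.
Sum = 2 + 2 + 2 + 2 + 1 + 2 + 3 + 1 + 1 + 1 + 3 + 2 = 22.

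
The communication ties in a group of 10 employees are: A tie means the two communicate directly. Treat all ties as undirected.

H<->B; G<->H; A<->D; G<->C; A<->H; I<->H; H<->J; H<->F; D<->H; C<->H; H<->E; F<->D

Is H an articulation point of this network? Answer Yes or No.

Removing H leaves {J} with no path to {I}, so the network splits into 6 components. H is a cut vertex.

Yes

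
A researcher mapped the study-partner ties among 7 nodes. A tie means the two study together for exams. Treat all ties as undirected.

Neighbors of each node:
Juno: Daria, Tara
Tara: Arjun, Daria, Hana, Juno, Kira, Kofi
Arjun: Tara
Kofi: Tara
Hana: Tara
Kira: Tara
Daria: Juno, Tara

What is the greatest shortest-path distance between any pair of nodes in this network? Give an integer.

Eccentricity of each node (its greatest distance to any other): Arjun:2, Daria:2, Hana:2, Juno:2, Kira:2, Kofi:2, Tara:1.
The maximum eccentricity is 2, realized for instance by the pair Hana–Juno via Hana – Tara – Juno. So the diameter is 2.

2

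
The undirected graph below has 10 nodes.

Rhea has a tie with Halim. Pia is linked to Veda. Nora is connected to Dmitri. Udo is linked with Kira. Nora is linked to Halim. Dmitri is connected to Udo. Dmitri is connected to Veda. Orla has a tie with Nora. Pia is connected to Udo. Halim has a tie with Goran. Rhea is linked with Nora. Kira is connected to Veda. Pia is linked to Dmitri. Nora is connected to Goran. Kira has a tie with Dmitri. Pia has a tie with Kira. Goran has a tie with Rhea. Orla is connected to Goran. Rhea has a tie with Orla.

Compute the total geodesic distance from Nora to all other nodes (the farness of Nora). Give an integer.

Distances from Nora: Dmitri:1, Goran:1, Halim:1, Kira:2, Orla:1, Pia:2, Rhea:1, Udo:2, Veda:2.
Sum = 1 + 1 + 1 + 2 + 1 + 2 + 1 + 2 + 2 = 13.

13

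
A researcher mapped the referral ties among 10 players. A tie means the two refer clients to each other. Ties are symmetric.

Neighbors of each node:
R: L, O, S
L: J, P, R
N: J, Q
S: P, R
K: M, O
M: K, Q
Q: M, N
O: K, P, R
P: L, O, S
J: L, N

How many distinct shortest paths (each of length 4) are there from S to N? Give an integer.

The shortest distance is 4. The length-4 paths are: S–R–L–J–N; S–P–L–J–N.
That gives 2 distinct shortest paths.

2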